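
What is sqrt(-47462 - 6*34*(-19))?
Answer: I*sqrt(43586) ≈ 208.77*I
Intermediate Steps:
sqrt(-47462 - 6*34*(-19)) = sqrt(-47462 - 204*(-19)) = sqrt(-47462 + 3876) = sqrt(-43586) = I*sqrt(43586)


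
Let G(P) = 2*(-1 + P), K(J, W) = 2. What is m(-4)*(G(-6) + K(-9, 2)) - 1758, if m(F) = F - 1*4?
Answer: -1662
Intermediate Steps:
G(P) = -2 + 2*P
m(F) = -4 + F (m(F) = F - 4 = -4 + F)
m(-4)*(G(-6) + K(-9, 2)) - 1758 = (-4 - 4)*((-2 + 2*(-6)) + 2) - 1758 = -8*((-2 - 12) + 2) - 1758 = -8*(-14 + 2) - 1758 = -8*(-12) - 1758 = 96 - 1758 = -1662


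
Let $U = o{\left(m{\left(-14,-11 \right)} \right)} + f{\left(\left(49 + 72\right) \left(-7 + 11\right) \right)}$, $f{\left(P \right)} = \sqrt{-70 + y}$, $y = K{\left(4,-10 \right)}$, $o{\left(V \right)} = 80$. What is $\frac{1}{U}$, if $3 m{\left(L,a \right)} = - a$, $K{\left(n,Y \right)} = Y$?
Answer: $\frac{1}{81} - \frac{i \sqrt{5}}{1620} \approx 0.012346 - 0.0013803 i$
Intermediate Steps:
$m{\left(L,a \right)} = - \frac{a}{3}$ ($m{\left(L,a \right)} = \frac{\left(-1\right) a}{3} = - \frac{a}{3}$)
$y = -10$
$f{\left(P \right)} = 4 i \sqrt{5}$ ($f{\left(P \right)} = \sqrt{-70 - 10} = \sqrt{-80} = 4 i \sqrt{5}$)
$U = 80 + 4 i \sqrt{5} \approx 80.0 + 8.9443 i$
$\frac{1}{U} = \frac{1}{80 + 4 i \sqrt{5}}$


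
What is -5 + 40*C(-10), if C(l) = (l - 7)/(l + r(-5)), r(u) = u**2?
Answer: -151/3 ≈ -50.333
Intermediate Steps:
C(l) = (-7 + l)/(25 + l) (C(l) = (l - 7)/(l + (-5)**2) = (-7 + l)/(l + 25) = (-7 + l)/(25 + l))
-5 + 40*C(-10) = -5 + 40*((-7 - 10)/(25 - 10)) = -5 + 40*(-17/15) = -5 - 136/3 = -151/3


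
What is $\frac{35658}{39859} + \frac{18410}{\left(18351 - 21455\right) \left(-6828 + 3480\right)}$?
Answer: $\frac{185649293263}{207111190464} \approx 0.89637$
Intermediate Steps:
$\frac{35658}{39859} + \frac{18410}{\left(18351 - 21455\right) \left(-6828 + 3480\right)} = 35658 \cdot \frac{1}{39859} + \frac{18410}{\left(-3104\right) \left(-3348\right)} = \frac{35658}{39859} + \frac{18410}{10392192} = \frac{35658}{39859} + 18410 \cdot \frac{1}{10392192} = \frac{35658}{39859} + \frac{9205}{5196096} = \frac{185649293263}{207111190464}$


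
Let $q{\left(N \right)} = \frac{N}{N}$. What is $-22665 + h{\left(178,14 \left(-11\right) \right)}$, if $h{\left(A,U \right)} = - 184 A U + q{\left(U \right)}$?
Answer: $5021144$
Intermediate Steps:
$q{\left(N \right)} = 1$
$h{\left(A,U \right)} = 1 - 184 A U$ ($h{\left(A,U \right)} = - 184 A U + 1 = 1 - 184 A U$)
$-22665 + h{\left(178,14 \left(-11\right) \right)} = -22665 - \left(-1 + 32752 \cdot 14 \left(-11\right)\right) = -22665 - \left(-1 + 32752 \left(-154\right)\right) = -22665 + \left(1 + 5043808\right) = -22665 + 5043809 = 5021144$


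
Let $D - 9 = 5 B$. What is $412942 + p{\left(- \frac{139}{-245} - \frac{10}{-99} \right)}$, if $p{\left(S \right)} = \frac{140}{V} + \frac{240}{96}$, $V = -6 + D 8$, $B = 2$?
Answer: $\frac{60290037}{146} \approx 4.1295 \cdot 10^{5}$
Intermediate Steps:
$D = 19$ ($D = 9 + 5 \cdot 2 = 9 + 10 = 19$)
$V = 146$ ($V = -6 + 19 \cdot 8 = -6 + 152 = 146$)
$p{\left(S \right)} = \frac{505}{146}$ ($p{\left(S \right)} = \frac{140}{146} + \frac{240}{96} = 140 \cdot \frac{1}{146} + 240 \cdot \frac{1}{96} = \frac{70}{73} + \frac{5}{2} = \frac{505}{146}$)
$412942 + p{\left(- \frac{139}{-245} - \frac{10}{-99} \right)} = 412942 + \frac{505}{146} = \frac{60290037}{146}$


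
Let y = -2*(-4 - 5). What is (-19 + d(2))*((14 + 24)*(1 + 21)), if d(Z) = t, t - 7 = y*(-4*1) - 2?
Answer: -71896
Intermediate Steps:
y = 18 (y = -2*(-9) = 18)
t = -67 (t = 7 + (18*(-4*1) - 2) = 7 + (18*(-4) - 2) = 7 + (-72 - 2) = 7 - 74 = -67)
d(Z) = -67
(-19 + d(2))*((14 + 24)*(1 + 21)) = (-19 - 67)*((14 + 24)*(1 + 21)) = -3268*22 = -86*836 = -71896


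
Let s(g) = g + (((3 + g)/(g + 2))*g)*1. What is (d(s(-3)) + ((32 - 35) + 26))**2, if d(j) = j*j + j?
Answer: 841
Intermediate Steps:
s(g) = g + g*(3 + g)/(2 + g) (s(g) = g + (((3 + g)/(2 + g))*g)*1 = g + (g*(3 + g)/(2 + g))*1 = g + g*(3 + g)/(2 + g))
d(j) = j + j**2 (d(j) = j**2 + j = j + j**2)
(d(s(-3)) + ((32 - 35) + 26))**2 = ((-3*(5 + 2*(-3))/(2 - 3))*(1 - 3*(5 + 2*(-3))/(2 - 3)) + ((32 - 35) + 26))**2 = ((-3*(5 - 6)/(-1))*(1 - 3*(5 - 6)/(-1)) + (-3 + 26))**2 = ((-3*(-1)*(-1))*(1 - 3*(-1)*(-1)) + 23)**2 = (-3*(1 - 3) + 23)**2 = (-3*(-2) + 23)**2 = (6 + 23)**2 = 29**2 = 841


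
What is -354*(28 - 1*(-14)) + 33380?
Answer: 18512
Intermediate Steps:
-354*(28 - 1*(-14)) + 33380 = -354*(28 + 14) + 33380 = -354*42 + 33380 = -14868 + 33380 = 18512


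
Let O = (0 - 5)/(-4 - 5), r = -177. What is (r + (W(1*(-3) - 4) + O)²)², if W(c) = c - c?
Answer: 204833344/6561 ≈ 31220.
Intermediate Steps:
W(c) = 0
O = 5/9 (O = -5/(-9) = -5*(-⅑) = 5/9 ≈ 0.55556)
(r + (W(1*(-3) - 4) + O)²)² = (-177 + (0 + 5/9)²)² = (-177 + (5/9)²)² = (-177 + 25/81)² = (-14312/81)² = 204833344/6561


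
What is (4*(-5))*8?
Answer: -160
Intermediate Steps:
(4*(-5))*8 = -20*8 = -160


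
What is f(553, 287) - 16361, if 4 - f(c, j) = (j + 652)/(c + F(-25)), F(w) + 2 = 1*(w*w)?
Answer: -6412257/392 ≈ -16358.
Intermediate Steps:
F(w) = -2 + w² (F(w) = -2 + 1*(w*w) = -2 + 1*w² = -2 + w²)
f(c, j) = 4 - (652 + j)/(623 + c) (f(c, j) = 4 - (j + 652)/(c + (-2 + (-25)²)) = 4 - (652 + j)/(c + (-2 + 625)) = 4 - (652 + j)/(c + 623) = 4 - (652 + j)/(623 + c))
f(553, 287) - 16361 = (1840 - 1*287 + 4*553)/(623 + 553) - 16361 = (1840 - 287 + 2212)/1176 - 16361 = (1/1176)*3765 - 16361 = 1255/392 - 16361 = -6412257/392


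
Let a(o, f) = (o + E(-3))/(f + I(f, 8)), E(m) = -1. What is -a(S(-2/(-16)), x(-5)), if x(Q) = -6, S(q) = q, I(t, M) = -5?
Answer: -7/88 ≈ -0.079545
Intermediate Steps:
a(o, f) = (-1 + o)/(-5 + f) (a(o, f) = (o - 1)/(f - 5) = (-1 + o)/(-5 + f))
-a(S(-2/(-16)), x(-5)) = -(-1 - 2/(-16))/(-5 - 6) = -(-1 - 2*(-1/16))/(-11) = -(-1)*(-1 + 1/8)/11 = -(-1)*(-7)/(11*8) = -1*7/88 = -7/88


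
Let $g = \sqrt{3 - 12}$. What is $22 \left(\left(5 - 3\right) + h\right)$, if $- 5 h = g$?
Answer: $44 - \frac{66 i}{5} \approx 44.0 - 13.2 i$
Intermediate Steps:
$g = 3 i$ ($g = \sqrt{-9} = 3 i \approx 3.0 i$)
$h = - \frac{3 i}{5} \approx - 0.6 i$
$22 \left(\left(5 - 3\right) + h\right) = 22 \left(\left(5 - 3\right) - \frac{3 i}{5}\right) = 22 \left(2 - \frac{3 i}{5}\right) = 44 - \frac{66 i}{5}$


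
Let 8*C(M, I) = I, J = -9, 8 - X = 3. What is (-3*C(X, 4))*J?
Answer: 27/2 ≈ 13.500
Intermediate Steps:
X = 5 (X = 8 - 1*3 = 8 - 3 = 5)
C(M, I) = I/8
(-3*C(X, 4))*J = -3*4/8*(-9) = -3*½*(-9) = -3/2*(-9) = 27/2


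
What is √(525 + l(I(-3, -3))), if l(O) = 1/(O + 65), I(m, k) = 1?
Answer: √2286966/66 ≈ 22.913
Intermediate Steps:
l(O) = 1/(65 + O)
√(525 + l(I(-3, -3))) = √(525 + 1/(65 + 1)) = √(525 + 1/66) = √(34651/66) = √2286966/66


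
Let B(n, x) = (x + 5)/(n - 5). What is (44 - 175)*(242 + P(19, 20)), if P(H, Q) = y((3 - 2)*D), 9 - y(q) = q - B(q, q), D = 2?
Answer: -96940/3 ≈ -32313.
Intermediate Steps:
B(n, x) = (5 + x)/(-5 + n)
y(q) = 9 - q + (5 + q)/(-5 + q) (y(q) = 9 - (q - (5 + q)/(-5 + q)) = 9 + (-q + (5 + q)/(-5 + q)) = 9 - q + (5 + q)/(-5 + q))
P(H, Q) = 14/3 (P(H, Q) = (-40 - ((3 - 2)*2)² + 15*((3 - 2)*2))/(-5 + (3 - 2)*2) = (-40 - (1*2)² + 15*(1*2))/(-5 + 1*2) = (-40 - 1*2² + 15*2)/(-5 + 2) = (-40 - 1*4 + 30)/(-3) = -(-40 - 4 + 30)/3 = -⅓*(-14) = 14/3)
(44 - 175)*(242 + P(19, 20)) = (44 - 175)*(242 + 14/3) = -131*740/3 = -96940/3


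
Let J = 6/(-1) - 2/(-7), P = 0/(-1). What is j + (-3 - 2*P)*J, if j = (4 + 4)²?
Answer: 568/7 ≈ 81.143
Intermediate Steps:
P = 0 (P = 0*(-1) = 0)
J = -40/7 (J = 6*(-1) - 2*(-⅐) = -6 + 2/7 = -40/7 ≈ -5.7143)
j = 64 (j = 8² = 64)
j + (-3 - 2*P)*J = 64 + (-3 - 2*0)*(-40/7) = 64 + (-3 + 0)*(-40/7) = 64 - 3*(-40/7) = 64 + 120/7 = 568/7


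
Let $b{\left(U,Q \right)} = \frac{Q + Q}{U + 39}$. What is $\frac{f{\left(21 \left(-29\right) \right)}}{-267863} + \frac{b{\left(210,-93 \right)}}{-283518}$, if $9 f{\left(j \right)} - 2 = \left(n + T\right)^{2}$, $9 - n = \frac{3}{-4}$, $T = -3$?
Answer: $- \frac{862020365}{50426804070576} \approx -1.7094 \cdot 10^{-5}$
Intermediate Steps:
$n = \frac{39}{4}$ ($n = 9 - \frac{3}{-4} = 9 - 3 \left(- \frac{1}{4}\right) = 9 - - \frac{3}{4} = 9 + \frac{3}{4} = \frac{39}{4} \approx 9.75$)
$b{\left(U,Q \right)} = \frac{2 Q}{39 + U}$
$f{\left(j \right)} = \frac{761}{144}$ ($f{\left(j \right)} = \frac{2}{9} + \frac{\left(\frac{39}{4} - 3\right)^{2}}{9} = \frac{2}{9} + \frac{\left(\frac{27}{4}\right)^{2}}{9} = \frac{2}{9} + \frac{1}{9} \cdot \frac{729}{16} = \frac{2}{9} + \frac{81}{16} = \frac{761}{144}$)
$\frac{f{\left(21 \left(-29\right) \right)}}{-267863} + \frac{b{\left(210,-93 \right)}}{-283518} = \frac{761}{144 \left(-267863\right)} + \frac{2 \left(-93\right) \frac{1}{39 + 210}}{-283518} = \frac{761}{144} \left(- \frac{1}{267863}\right) + 2 \left(-93\right) \frac{1}{249} \left(- \frac{1}{283518}\right) = - \frac{761}{38572272} + 2 \left(-93\right) \frac{1}{249} \left(- \frac{1}{283518}\right) = - \frac{761}{38572272} - - \frac{31}{11765997} = - \frac{761}{38572272} + \frac{31}{11765997} = - \frac{862020365}{50426804070576}$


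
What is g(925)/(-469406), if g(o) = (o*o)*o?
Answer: -791453125/469406 ≈ -1686.1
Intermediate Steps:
g(o) = o³ (g(o) = o²*o = o³)
g(925)/(-469406) = 925³/(-469406) = 791453125*(-1/469406) = -791453125/469406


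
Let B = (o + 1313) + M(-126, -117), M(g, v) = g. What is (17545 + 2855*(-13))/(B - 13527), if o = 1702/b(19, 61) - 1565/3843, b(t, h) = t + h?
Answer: 3008300400/1893697007 ≈ 1.5886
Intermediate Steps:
b(t, h) = h + t
o = 3207793/153720 (o = 1702/(61 + 19) - 1565/3843 = 1702/80 - 1565*1/3843 = 1702*(1/80) - 1565/3843 = 851/40 - 1565/3843 = 3207793/153720 ≈ 20.868)
B = 185673433/153720 (B = (3207793/153720 + 1313) - 126 = 205042153/153720 - 126 = 185673433/153720 ≈ 1207.9)
(17545 + 2855*(-13))/(B - 13527) = (17545 + 2855*(-13))/(185673433/153720 - 13527) = (17545 - 37115)/(-1893697007/153720) = -19570*(-153720/1893697007) = 3008300400/1893697007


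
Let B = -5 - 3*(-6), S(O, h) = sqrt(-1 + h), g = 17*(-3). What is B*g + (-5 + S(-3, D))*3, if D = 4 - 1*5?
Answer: -678 + 3*I*sqrt(2) ≈ -678.0 + 4.2426*I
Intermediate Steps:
D = -1 (D = 4 - 5 = -1)
g = -51
B = 13 (B = -5 + 18 = 13)
B*g + (-5 + S(-3, D))*3 = 13*(-51) + (-5 + sqrt(-1 - 1))*3 = -663 + (-5 + sqrt(-2))*3 = -663 + (-5 + I*sqrt(2))*3 = -663 + (-15 + 3*I*sqrt(2)) = -678 + 3*I*sqrt(2)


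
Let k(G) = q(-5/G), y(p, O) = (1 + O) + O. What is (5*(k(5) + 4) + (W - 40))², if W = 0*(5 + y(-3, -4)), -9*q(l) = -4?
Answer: 25600/81 ≈ 316.05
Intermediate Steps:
q(l) = 4/9 (q(l) = -⅑*(-4) = 4/9)
y(p, O) = 1 + 2*O
k(G) = 4/9
W = 0 (W = 0*(5 + (1 + 2*(-4))) = 0*(5 + (1 - 8)) = 0*(5 - 7) = 0*(-2) = 0)
(5*(k(5) + 4) + (W - 40))² = (5*(4/9 + 4) + (0 - 40))² = (5*(40/9) - 40)² = (200/9 - 40)² = (-160/9)² = 25600/81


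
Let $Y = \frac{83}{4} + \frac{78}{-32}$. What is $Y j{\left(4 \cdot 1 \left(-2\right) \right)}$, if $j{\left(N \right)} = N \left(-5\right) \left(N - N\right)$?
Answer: $0$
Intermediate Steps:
$j{\left(N \right)} = 0$ ($j{\left(N \right)} = - 5 N 0 = 0$)
$Y = \frac{293}{16}$ ($Y = 83 \cdot \frac{1}{4} + 78 \left(- \frac{1}{32}\right) = \frac{83}{4} - \frac{39}{16} = \frac{293}{16} \approx 18.313$)
$Y j{\left(4 \cdot 1 \left(-2\right) \right)} = \frac{293}{16} \cdot 0 = 0$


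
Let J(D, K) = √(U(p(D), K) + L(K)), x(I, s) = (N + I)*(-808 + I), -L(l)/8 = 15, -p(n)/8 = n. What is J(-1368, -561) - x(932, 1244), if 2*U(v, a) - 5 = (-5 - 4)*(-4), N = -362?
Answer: -70680 + I*√398/2 ≈ -70680.0 + 9.975*I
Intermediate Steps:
p(n) = -8*n
L(l) = -120 (L(l) = -8*15 = -120)
x(I, s) = (-808 + I)*(-362 + I) (x(I, s) = (-362 + I)*(-808 + I) = (-808 + I)*(-362 + I))
U(v, a) = 41/2 (U(v, a) = 5/2 + ((-5 - 4)*(-4))/2 = 5/2 + (-9*(-4))/2 = 5/2 + (½)*36 = 5/2 + 18 = 41/2)
J(D, K) = I*√398/2 (J(D, K) = √(41/2 - 120) = √(-199/2) = I*√398/2)
J(-1368, -561) - x(932, 1244) = I*√398/2 - (292496 + 932² - 1170*932) = I*√398/2 - (292496 + 868624 - 1090440) = I*√398/2 - 1*70680 = I*√398/2 - 70680 = -70680 + I*√398/2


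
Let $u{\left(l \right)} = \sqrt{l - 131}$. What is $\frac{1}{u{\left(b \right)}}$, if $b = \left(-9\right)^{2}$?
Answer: $- \frac{i \sqrt{2}}{10} \approx - 0.14142 i$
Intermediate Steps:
$b = 81$
$u{\left(l \right)} = \sqrt{-131 + l}$
$\frac{1}{u{\left(b \right)}} = \frac{1}{\sqrt{-131 + 81}} = \frac{1}{\sqrt{-50}} = \frac{1}{5 i \sqrt{2}} = - \frac{i \sqrt{2}}{10}$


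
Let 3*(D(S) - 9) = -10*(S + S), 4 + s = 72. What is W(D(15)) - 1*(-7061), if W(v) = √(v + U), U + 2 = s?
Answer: 7061 + 5*I ≈ 7061.0 + 5.0*I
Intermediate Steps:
s = 68 (s = -4 + 72 = 68)
U = 66 (U = -2 + 68 = 66)
D(S) = 9 - 20*S/3 (D(S) = 9 + (-10*(S + S))/3 = 9 + (-20*S)/3 = 9 - 20*S/3)
W(v) = √(66 + v) (W(v) = √(v + 66) = √(66 + v))
W(D(15)) - 1*(-7061) = √(66 + (9 - 20/3*15)) - 1*(-7061) = √(66 + (9 - 100)) + 7061 = √(66 - 91) + 7061 = √(-25) + 7061 = 5*I + 7061 = 7061 + 5*I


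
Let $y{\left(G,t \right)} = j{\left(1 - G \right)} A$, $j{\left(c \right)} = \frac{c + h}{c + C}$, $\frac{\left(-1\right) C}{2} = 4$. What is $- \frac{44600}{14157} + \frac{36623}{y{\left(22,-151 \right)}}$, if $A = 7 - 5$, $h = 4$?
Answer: $\frac{15034166119}{481338} \approx 31234.0$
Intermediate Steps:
$C = -8$ ($C = \left(-2\right) 4 = -8$)
$j{\left(c \right)} = \frac{4 + c}{-8 + c}$ ($j{\left(c \right)} = \frac{c + 4}{c - 8} = \frac{4 + c}{-8 + c}$)
$A = 2$
$y{\left(G,t \right)} = \frac{2 \left(5 - G\right)}{-7 - G}$ ($y{\left(G,t \right)} = \frac{4 - \left(-1 + G\right)}{-8 - \left(-1 + G\right)} 2 = \frac{5 - G}{-7 - G} 2 = \frac{2 \left(5 - G\right)}{-7 - G}$)
$- \frac{44600}{14157} + \frac{36623}{y{\left(22,-151 \right)}} = - \frac{44600}{14157} + \frac{36623}{2 \frac{1}{7 + 22} \left(-5 + 22\right)} = \left(-44600\right) \frac{1}{14157} + \frac{36623}{2 \cdot \frac{1}{29} \cdot 17} = - \frac{44600}{14157} + \frac{36623}{2 \cdot \frac{1}{29} \cdot 17} = - \frac{44600}{14157} + \frac{36623}{\frac{34}{29}} = - \frac{44600}{14157} + 36623 \cdot \frac{29}{34} = - \frac{44600}{14157} + \frac{1062067}{34} = \frac{15034166119}{481338}$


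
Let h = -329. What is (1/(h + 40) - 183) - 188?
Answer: -107220/289 ≈ -371.00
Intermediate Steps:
(1/(h + 40) - 183) - 188 = (1/(-329 + 40) - 183) - 188 = (1/(-289) - 183) - 188 = (-1/289 - 183) - 188 = -52888/289 - 188 = -107220/289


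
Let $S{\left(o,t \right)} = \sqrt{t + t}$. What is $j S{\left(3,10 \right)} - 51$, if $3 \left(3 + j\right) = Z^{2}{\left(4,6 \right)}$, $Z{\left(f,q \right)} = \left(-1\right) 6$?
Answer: $-51 + 18 \sqrt{5} \approx -10.751$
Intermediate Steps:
$Z{\left(f,q \right)} = -6$
$S{\left(o,t \right)} = \sqrt{2} \sqrt{t}$ ($S{\left(o,t \right)} = \sqrt{2 t} = \sqrt{2} \sqrt{t}$)
$j = 9$ ($j = -3 + \frac{\left(-6\right)^{2}}{3} = -3 + \frac{1}{3} \cdot 36 = -3 + 12 = 9$)
$j S{\left(3,10 \right)} - 51 = 9 \sqrt{2} \sqrt{10} - 51 = 9 \cdot 2 \sqrt{5} - 51 = 18 \sqrt{5} - 51 = -51 + 18 \sqrt{5}$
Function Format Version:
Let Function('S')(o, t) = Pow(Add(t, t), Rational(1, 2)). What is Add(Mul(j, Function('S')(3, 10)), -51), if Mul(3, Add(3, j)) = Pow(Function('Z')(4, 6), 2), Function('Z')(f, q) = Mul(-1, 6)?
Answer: Add(-51, Mul(18, Pow(5, Rational(1, 2)))) ≈ -10.751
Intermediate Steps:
Function('Z')(f, q) = -6
Function('S')(o, t) = Mul(Pow(2, Rational(1, 2)), Pow(t, Rational(1, 2))) (Function('S')(o, t) = Pow(Mul(2, t), Rational(1, 2)) = Mul(Pow(2, Rational(1, 2)), Pow(t, Rational(1, 2))))
j = 9 (j = Add(-3, Mul(Rational(1, 3), Pow(-6, 2))) = Add(-3, Mul(Rational(1, 3), 36)) = Add(-3, 12) = 9)
Add(Mul(j, Function('S')(3, 10)), -51) = Add(Mul(9, Mul(Pow(2, Rational(1, 2)), Pow(10, Rational(1, 2)))), -51) = Add(Mul(9, Mul(2, Pow(5, Rational(1, 2)))), -51) = Add(Mul(18, Pow(5, Rational(1, 2))), -51) = Add(-51, Mul(18, Pow(5, Rational(1, 2))))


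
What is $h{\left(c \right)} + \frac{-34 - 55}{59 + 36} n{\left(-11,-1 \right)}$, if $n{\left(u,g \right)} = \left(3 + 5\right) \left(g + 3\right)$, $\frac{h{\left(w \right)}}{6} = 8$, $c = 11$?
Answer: $\frac{3136}{95} \approx 33.01$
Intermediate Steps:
$h{\left(w \right)} = 48$ ($h{\left(w \right)} = 6 \cdot 8 = 48$)
$n{\left(u,g \right)} = 24 + 8 g$ ($n{\left(u,g \right)} = 8 \left(3 + g\right) = 24 + 8 g$)
$h{\left(c \right)} + \frac{-34 - 55}{59 + 36} n{\left(-11,-1 \right)} = 48 + \frac{-34 - 55}{59 + 36} \left(24 + 8 \left(-1\right)\right) = 48 + - \frac{89}{95} \left(24 - 8\right) = 48 + \left(-89\right) \frac{1}{95} \cdot 16 = 48 - \frac{1424}{95} = \frac{3136}{95}$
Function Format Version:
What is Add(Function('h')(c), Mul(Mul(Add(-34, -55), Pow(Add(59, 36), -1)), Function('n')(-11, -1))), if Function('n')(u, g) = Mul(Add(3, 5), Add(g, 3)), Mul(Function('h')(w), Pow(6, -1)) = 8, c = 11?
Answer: Rational(3136, 95) ≈ 33.010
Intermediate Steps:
Function('h')(w) = 48 (Function('h')(w) = Mul(6, 8) = 48)
Function('n')(u, g) = Add(24, Mul(8, g)) (Function('n')(u, g) = Mul(8, Add(3, g)) = Add(24, Mul(8, g)))
Add(Function('h')(c), Mul(Mul(Add(-34, -55), Pow(Add(59, 36), -1)), Function('n')(-11, -1))) = Add(48, Mul(Mul(Add(-34, -55), Pow(Add(59, 36), -1)), Add(24, Mul(8, -1)))) = Add(48, Mul(Mul(-89, Pow(95, -1)), Add(24, -8))) = Add(48, Mul(Mul(-89, Rational(1, 95)), 16)) = Add(48, Mul(Rational(-89, 95), 16)) = Add(48, Rational(-1424, 95)) = Rational(3136, 95)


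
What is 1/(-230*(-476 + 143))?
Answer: 1/76590 ≈ 1.3057e-5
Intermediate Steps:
1/(-230*(-476 + 143)) = 1/(-230*(-333)) = 1/76590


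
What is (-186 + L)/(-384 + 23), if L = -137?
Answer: 17/19 ≈ 0.89474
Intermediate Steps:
(-186 + L)/(-384 + 23) = (-186 - 137)/(-384 + 23) = -323/(-361) = -323*(-1/361) = 17/19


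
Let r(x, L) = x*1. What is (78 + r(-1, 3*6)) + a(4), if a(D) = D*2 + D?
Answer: 89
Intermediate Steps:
a(D) = 3*D (a(D) = 2*D + D = 3*D)
r(x, L) = x
(78 + r(-1, 3*6)) + a(4) = (78 - 1) + 3*4 = 77 + 12 = 89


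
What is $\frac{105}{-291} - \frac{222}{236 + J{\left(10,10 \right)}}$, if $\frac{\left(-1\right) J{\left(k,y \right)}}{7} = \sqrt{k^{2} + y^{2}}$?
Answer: $- \frac{836048}{556489} - \frac{3885 \sqrt{2}}{11474} \approx -1.9812$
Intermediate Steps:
$J{\left(k,y \right)} = - 7 \sqrt{k^{2} + y^{2}}$
$\frac{105}{-291} - \frac{222}{236 + J{\left(10,10 \right)}} = \frac{105}{-291} - \frac{222}{236 - 7 \sqrt{10^{2} + 10^{2}}} = 105 \left(- \frac{1}{291}\right) - \frac{222}{236 - 7 \sqrt{100 + 100}} = - \frac{35}{97} - \frac{222}{236 - 7 \sqrt{200}} = - \frac{35}{97} - \frac{222}{236 - 7 \cdot 10 \sqrt{2}} = - \frac{35}{97} - \frac{222}{236 - 70 \sqrt{2}}$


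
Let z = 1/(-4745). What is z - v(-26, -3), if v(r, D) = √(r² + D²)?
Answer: -1/4745 - √685 ≈ -26.173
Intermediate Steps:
z = -1/4745 ≈ -0.00021075
v(r, D) = √(D² + r²)
z - v(-26, -3) = -1/4745 - √((-3)² + (-26)²) = -1/4745 - √(9 + 676) = -1/4745 - √685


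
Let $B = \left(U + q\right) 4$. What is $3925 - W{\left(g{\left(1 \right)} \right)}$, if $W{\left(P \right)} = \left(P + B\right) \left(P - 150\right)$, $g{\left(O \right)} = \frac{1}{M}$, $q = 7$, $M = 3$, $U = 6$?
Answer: $\frac{105818}{9} \approx 11758.0$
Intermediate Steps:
$g{\left(O \right)} = \frac{1}{3}$
$B = 52$ ($B = \left(6 + 7\right) 4 = 13 \cdot 4 = 52$)
$W{\left(P \right)} = \left(-150 + P\right) \left(52 + P\right)$ ($W{\left(P \right)} = \left(P + 52\right) \left(P - 150\right) = \left(52 + P\right) \left(-150 + P\right) = \left(-150 + P\right) \left(52 + P\right)$)
$3925 - W{\left(g{\left(1 \right)} \right)} = 3925 - \left(-7800 + \left(\frac{1}{3}\right)^{2} - \frac{98}{3}\right) = 3925 - \left(-7800 + \frac{1}{9} - \frac{98}{3}\right) = 3925 - - \frac{70493}{9} = 3925 + \frac{70493}{9} = \frac{105818}{9}$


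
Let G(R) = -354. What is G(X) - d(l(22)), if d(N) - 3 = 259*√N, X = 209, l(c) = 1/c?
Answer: -357 - 259*√22/22 ≈ -412.22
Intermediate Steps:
d(N) = 3 + 259*√N
G(X) - d(l(22)) = -354 - (3 + 259*√(1/22)) = -354 - (3 + 259*(√22/22)) = -354 - (3 + 259*√22/22) = -354 + (-3 - 259*√22/22) = -357 - 259*√22/22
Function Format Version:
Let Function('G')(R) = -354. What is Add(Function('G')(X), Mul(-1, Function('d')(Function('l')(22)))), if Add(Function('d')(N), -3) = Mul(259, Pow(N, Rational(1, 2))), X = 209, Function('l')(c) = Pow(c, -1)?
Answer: Add(-357, Mul(Rational(-259, 22), Pow(22, Rational(1, 2)))) ≈ -412.22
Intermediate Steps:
Function('d')(N) = Add(3, Mul(259, Pow(N, Rational(1, 2))))
Add(Function('G')(X), Mul(-1, Function('d')(Function('l')(22)))) = Add(-354, Mul(-1, Add(3, Mul(259, Pow(Pow(22, -1), Rational(1, 2)))))) = Add(-354, Mul(-1, Add(3, Mul(259, Pow(Rational(1, 22), Rational(1, 2)))))) = Add(-354, Mul(-1, Add(3, Mul(259, Mul(Rational(1, 22), Pow(22, Rational(1, 2))))))) = Add(-354, Mul(-1, Add(3, Mul(Rational(259, 22), Pow(22, Rational(1, 2)))))) = Add(-354, Add(-3, Mul(Rational(-259, 22), Pow(22, Rational(1, 2))))) = Add(-357, Mul(Rational(-259, 22), Pow(22, Rational(1, 2))))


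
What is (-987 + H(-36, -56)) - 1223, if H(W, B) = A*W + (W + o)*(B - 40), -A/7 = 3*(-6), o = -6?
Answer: -2714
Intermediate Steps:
A = 126 (A = -21*(-6) = -7*(-18) = 126)
H(W, B) = 126*W + (-40 + B)*(-6 + W) (H(W, B) = 126*W + (W - 6)*(B - 40) = 126*W + (-6 + W)*(-40 + B) = 126*W + (-40 + B)*(-6 + W))
(-987 + H(-36, -56)) - 1223 = (-987 + (240 - 6*(-56) + 86*(-36) - 56*(-36))) - 1223 = (-987 + (240 + 336 - 3096 + 2016)) - 1223 = (-987 - 504) - 1223 = -1491 - 1223 = -2714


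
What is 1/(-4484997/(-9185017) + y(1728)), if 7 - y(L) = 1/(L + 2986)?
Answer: 43298170138/324220281807 ≈ 0.13355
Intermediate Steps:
y(L) = 7 - 1/(2986 + L) (y(L) = 7 - 1/(L + 2986) = 7 - 1/(2986 + L))
1/(-4484997/(-9185017) + y(1728)) = 1/(-4484997/(-9185017) + (20901 + 7*1728)/(2986 + 1728)) = 1/(-4484997*(-1/9185017) + (20901 + 12096)/4714) = 1/(4484997/9185017 + (1/4714)*32997) = 1/(4484997/9185017 + 32997/4714) = 1/(324220281807/43298170138) = 43298170138/324220281807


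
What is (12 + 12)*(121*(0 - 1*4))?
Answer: -11616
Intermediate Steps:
(12 + 12)*(121*(0 - 1*4)) = 24*(121*(0 - 4)) = 24*(121*(-4)) = 24*(-484) = -11616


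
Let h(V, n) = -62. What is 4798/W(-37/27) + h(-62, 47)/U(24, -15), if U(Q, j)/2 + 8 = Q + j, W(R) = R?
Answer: -130693/37 ≈ -3532.2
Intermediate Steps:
U(Q, j) = -16 + 2*Q + 2*j (U(Q, j) = -16 + 2*(Q + j) = -16 + (2*Q + 2*j) = -16 + 2*Q + 2*j)
4798/W(-37/27) + h(-62, 47)/U(24, -15) = 4798/((-37/27)) - 62/(-16 + 2*24 + 2*(-15)) = 4798/((-37*1/27)) - 62/(-16 + 48 - 30) = 4798/(-37/27) - 62/2 = 4798*(-27/37) - 62*1/2 = -129546/37 - 31 = -130693/37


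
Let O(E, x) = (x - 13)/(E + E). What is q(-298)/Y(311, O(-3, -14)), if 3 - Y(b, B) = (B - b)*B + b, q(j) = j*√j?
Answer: -1192*I*√298/4285 ≈ -4.8021*I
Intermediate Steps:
q(j) = j^(3/2)
O(E, x) = (-13 + x)/(2*E) (O(E, x) = (-13 + x)/((2*E)) = (-13 + x)*(1/(2*E)) = (-13 + x)/(2*E))
Y(b, B) = 3 - b - B*(B - b) (Y(b, B) = 3 - ((B - b)*B + b) = 3 - (B*(B - b) + b) = 3 - (b + B*(B - b)) = 3 + (-b - B*(B - b)) = 3 - b - B*(B - b))
q(-298)/Y(311, O(-3, -14)) = (-298)^(3/2)/(3 - 1*311 - ((½)*(-13 - 14)/(-3))² + ((½)*(-13 - 14)/(-3))*311) = (-298*I*√298)/(3 - 311 - ((½)*(-⅓)*(-27))² + ((½)*(-⅓)*(-27))*311) = (-298*I*√298)/(3 - 311 - (9/2)² + (9/2)*311) = (-298*I*√298)/(3 - 311 - 1*81/4 + 2799/2) = (-298*I*√298)/(3 - 311 - 81/4 + 2799/2) = (-298*I*√298)/(4285/4) = -298*I*√298*(4/4285) = -1192*I*√298/4285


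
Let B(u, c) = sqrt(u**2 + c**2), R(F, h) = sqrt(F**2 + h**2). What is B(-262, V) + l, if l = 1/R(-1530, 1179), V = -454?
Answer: 2*sqrt(68690) + sqrt(46061)/414549 ≈ 524.18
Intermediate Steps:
B(u, c) = sqrt(c**2 + u**2)
l = sqrt(46061)/414549 (l = 1/(sqrt((-1530)**2 + 1179**2)) = 1/(sqrt(2340900 + 1390041)) = 1/(sqrt(3730941)) = 1/(9*sqrt(46061)) = sqrt(46061)/414549 ≈ 0.00051771)
B(-262, V) + l = sqrt((-454)**2 + (-262)**2) + sqrt(46061)/414549 = sqrt(206116 + 68644) + sqrt(46061)/414549 = sqrt(274760) + sqrt(46061)/414549 = 2*sqrt(68690) + sqrt(46061)/414549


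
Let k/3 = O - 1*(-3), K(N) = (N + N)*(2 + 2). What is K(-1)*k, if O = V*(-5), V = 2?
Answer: 168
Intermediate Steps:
O = -10 (O = 2*(-5) = -10)
K(N) = 8*N (K(N) = (2*N)*4 = 8*N)
k = -21 (k = 3*(-10 - 1*(-3)) = 3*(-10 + 3) = 3*(-7) = -21)
K(-1)*k = (8*(-1))*(-21) = -8*(-21) = 168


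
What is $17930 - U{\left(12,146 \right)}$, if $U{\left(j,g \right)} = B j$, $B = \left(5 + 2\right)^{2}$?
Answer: $17342$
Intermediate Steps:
$B = 49$ ($B = 7^{2} = 49$)
$U{\left(j,g \right)} = 49 j$
$17930 - U{\left(12,146 \right)} = 17930 - 49 \cdot 12 = 17930 - 588 = 17342$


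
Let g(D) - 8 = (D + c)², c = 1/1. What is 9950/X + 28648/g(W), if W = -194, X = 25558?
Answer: 551446367/476107203 ≈ 1.1582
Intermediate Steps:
c = 1
g(D) = 8 + (1 + D)² (g(D) = 8 + (D + 1)² = 8 + (1 + D)²)
9950/X + 28648/g(W) = 9950/25558 + 28648/(8 + (1 - 194)²) = 9950*(1/25558) + 28648/(8 + (-193)²) = 4975/12779 + 28648/(8 + 37249) = 4975/12779 + 28648/37257 = 551446367/476107203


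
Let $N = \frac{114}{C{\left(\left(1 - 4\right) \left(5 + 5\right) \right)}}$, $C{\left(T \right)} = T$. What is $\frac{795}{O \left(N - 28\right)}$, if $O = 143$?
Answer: $- \frac{25}{143} \approx -0.17483$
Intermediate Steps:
$N = - \frac{19}{5}$ ($N = \frac{114}{\left(1 - 4\right) \left(5 + 5\right)} = \frac{114}{\left(-3\right) 10} = \frac{114}{-30} = 114 \left(- \frac{1}{30}\right) = - \frac{19}{5} \approx -3.8$)
$\frac{795}{O \left(N - 28\right)} = \frac{795}{143 \left(- \frac{19}{5} - 28\right)} = \frac{795}{143 \left(- \frac{159}{5}\right)} = \frac{795}{- \frac{22737}{5}} = 795 \left(- \frac{5}{22737}\right) = - \frac{25}{143}$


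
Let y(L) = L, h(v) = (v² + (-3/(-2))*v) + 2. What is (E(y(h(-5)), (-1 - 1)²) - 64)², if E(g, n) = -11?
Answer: 5625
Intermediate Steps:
h(v) = 2 + v² + 3*v/2 (h(v) = (v² + (-3*(-½))*v) + 2 = (v² + 3*v/2) + 2 = 2 + v² + 3*v/2)
(E(y(h(-5)), (-1 - 1)²) - 64)² = (-11 - 64)² = (-75)² = 5625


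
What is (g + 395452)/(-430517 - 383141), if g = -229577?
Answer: -165875/813658 ≈ -0.20386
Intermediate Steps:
(g + 395452)/(-430517 - 383141) = (-229577 + 395452)/(-430517 - 383141) = 165875/(-813658) = 165875*(-1/813658) = -165875/813658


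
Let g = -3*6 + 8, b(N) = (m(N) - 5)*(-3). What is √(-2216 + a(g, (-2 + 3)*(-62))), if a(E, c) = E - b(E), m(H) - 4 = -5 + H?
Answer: I*√2274 ≈ 47.686*I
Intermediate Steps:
m(H) = -1 + H (m(H) = 4 + (-5 + H) = -1 + H)
b(N) = 18 - 3*N (b(N) = ((-1 + N) - 5)*(-3) = (-6 + N)*(-3) = 18 - 3*N)
g = -10 (g = -18 + 8 = -10)
a(E, c) = -18 + 4*E (a(E, c) = E - (18 - 3*E) = E + (-18 + 3*E) = -18 + 4*E)
√(-2216 + a(g, (-2 + 3)*(-62))) = √(-2216 + (-18 + 4*(-10))) = √(-2216 + (-18 - 40)) = √(-2216 - 58) = √(-2274) = I*√2274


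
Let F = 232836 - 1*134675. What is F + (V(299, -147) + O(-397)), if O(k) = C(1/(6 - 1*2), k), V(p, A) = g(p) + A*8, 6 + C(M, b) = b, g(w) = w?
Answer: 96881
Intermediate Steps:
C(M, b) = -6 + b
V(p, A) = p + 8*A (V(p, A) = p + A*8 = p + 8*A)
O(k) = -6 + k
F = 98161 (F = 232836 - 134675 = 98161)
F + (V(299, -147) + O(-397)) = 98161 + ((299 + 8*(-147)) + (-6 - 397)) = 98161 + ((299 - 1176) - 403) = 98161 + (-877 - 403) = 98161 - 1280 = 96881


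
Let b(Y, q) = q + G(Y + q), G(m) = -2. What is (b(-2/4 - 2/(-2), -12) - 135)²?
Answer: 22201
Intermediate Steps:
b(Y, q) = -2 + q (b(Y, q) = q - 2 = -2 + q)
(b(-2/4 - 2/(-2), -12) - 135)² = ((-2 - 12) - 135)² = (-14 - 135)² = (-149)² = 22201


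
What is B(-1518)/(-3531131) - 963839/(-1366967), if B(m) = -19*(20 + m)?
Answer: 177080797745/254049449983 ≈ 0.69703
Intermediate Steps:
B(m) = -380 - 19*m
B(-1518)/(-3531131) - 963839/(-1366967) = (-380 - 19*(-1518))/(-3531131) - 963839/(-1366967) = (-380 + 28842)*(-1/3531131) - 963839*(-1/1366967) = 28462*(-1/3531131) + 963839/1366967 = -1498/185849 + 963839/1366967 = 177080797745/254049449983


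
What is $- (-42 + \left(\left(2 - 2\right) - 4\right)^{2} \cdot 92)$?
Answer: $-1430$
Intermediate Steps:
$- (-42 + \left(\left(2 - 2\right) - 4\right)^{2} \cdot 92) = - (-42 + \left(0 - 4\right)^{2} \cdot 92) = - (-42 + \left(-4\right)^{2} \cdot 92) = - (-42 + 16 \cdot 92) = - (-42 + 1472) = \left(-1\right) 1430 = -1430$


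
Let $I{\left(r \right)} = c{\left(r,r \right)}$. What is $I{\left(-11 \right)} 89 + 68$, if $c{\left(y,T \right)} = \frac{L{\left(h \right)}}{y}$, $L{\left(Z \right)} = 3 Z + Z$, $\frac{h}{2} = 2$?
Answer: $- \frac{676}{11} \approx -61.455$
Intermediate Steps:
$h = 4$ ($h = 2 \cdot 2 = 4$)
$L{\left(Z \right)} = 4 Z$
$c{\left(y,T \right)} = \frac{16}{y}$ ($c{\left(y,T \right)} = \frac{4 \cdot 4}{y} = \frac{16}{y}$)
$I{\left(r \right)} = \frac{16}{r}$
$I{\left(-11 \right)} 89 + 68 = \frac{16}{-11} \cdot 89 + 68 = 16 \left(- \frac{1}{11}\right) 89 + 68 = \left(- \frac{16}{11}\right) 89 + 68 = - \frac{1424}{11} + 68 = - \frac{676}{11}$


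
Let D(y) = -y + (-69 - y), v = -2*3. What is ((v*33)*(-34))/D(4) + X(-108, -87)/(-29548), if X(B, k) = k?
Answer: -18082767/206836 ≈ -87.426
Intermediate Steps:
v = -6
D(y) = -69 - 2*y
((v*33)*(-34))/D(4) + X(-108, -87)/(-29548) = (-6*33*(-34))/(-69 - 2*4) - 87/(-29548) = (-198*(-34))/(-69 - 8) - 87*(-1/29548) = 6732/(-77) + 87/29548 = 6732*(-1/77) + 87/29548 = -612/7 + 87/29548 = -18082767/206836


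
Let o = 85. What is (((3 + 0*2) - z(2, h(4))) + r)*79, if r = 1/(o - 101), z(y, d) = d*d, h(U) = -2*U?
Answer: -77183/16 ≈ -4823.9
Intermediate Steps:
z(y, d) = d**2
r = -1/16 (r = 1/(85 - 101) = 1/(-16) = -1/16 ≈ -0.062500)
(((3 + 0*2) - z(2, h(4))) + r)*79 = (((3 + 0*2) - (-2*4)**2) - 1/16)*79 = (((3 + 0) - 1*(-8)**2) - 1/16)*79 = ((3 - 1*64) - 1/16)*79 = ((3 - 64) - 1/16)*79 = (-61 - 1/16)*79 = -977/16*79 = -77183/16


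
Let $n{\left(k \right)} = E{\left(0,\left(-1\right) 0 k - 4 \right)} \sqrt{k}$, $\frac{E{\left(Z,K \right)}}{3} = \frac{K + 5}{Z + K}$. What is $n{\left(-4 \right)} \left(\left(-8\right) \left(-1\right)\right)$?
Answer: $- 12 i \approx - 12.0 i$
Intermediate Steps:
$E{\left(Z,K \right)} = \frac{3 \left(5 + K\right)}{K + Z}$ ($E{\left(Z,K \right)} = 3 \frac{K + 5}{Z + K} = 3 \frac{5 + K}{K + Z} = \frac{3 \left(5 + K\right)}{K + Z}$)
$n{\left(k \right)} = - \frac{3 \sqrt{k}}{4}$ ($n{\left(k \right)} = \frac{3 \left(5 + \left(\left(-1\right) 0 k - 4\right)\right)}{\left(\left(-1\right) 0 k - 4\right) + 0} \sqrt{k} = \frac{3 \left(5 - \left(4 + 0 k\right)\right)}{\left(0 k - 4\right) + 0} \sqrt{k} = \frac{3 \left(5 + \left(0 - 4\right)\right)}{\left(0 - 4\right) + 0} \sqrt{k} = \frac{3 \left(5 - 4\right)}{-4 + 0} \sqrt{k} = 3 \frac{1}{-4} \cdot 1 \sqrt{k} = 3 \left(- \frac{1}{4}\right) 1 \sqrt{k} = - \frac{3 \sqrt{k}}{4}$)
$n{\left(-4 \right)} \left(\left(-8\right) \left(-1\right)\right) = - \frac{3 \sqrt{-4}}{4} \left(\left(-8\right) \left(-1\right)\right) = - \frac{3 \cdot 2 i}{4} \cdot 8 = - \frac{3 i}{2} \cdot 8 = - 12 i$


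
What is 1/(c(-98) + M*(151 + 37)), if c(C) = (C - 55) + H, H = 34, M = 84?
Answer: 1/15673 ≈ 6.3804e-5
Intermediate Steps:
c(C) = -21 + C (c(C) = (C - 55) + 34 = (-55 + C) + 34 = -21 + C)
1/(c(-98) + M*(151 + 37)) = 1/((-21 - 98) + 84*(151 + 37)) = 1/(-119 + 84*188) = 1/(-119 + 15792) = 1/15673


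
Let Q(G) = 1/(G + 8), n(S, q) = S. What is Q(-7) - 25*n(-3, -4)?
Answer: 76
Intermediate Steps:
Q(G) = 1/(8 + G)
Q(-7) - 25*n(-3, -4) = 1/(8 - 7) - 25*(-3) = 1/1 + 75 = 1 + 75 = 76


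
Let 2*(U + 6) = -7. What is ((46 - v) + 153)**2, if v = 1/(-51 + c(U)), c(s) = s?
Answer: 579894561/14641 ≈ 39608.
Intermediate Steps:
U = -19/2 (U = -6 + (1/2)*(-7) = -6 - 7/2 = -19/2 ≈ -9.5000)
v = -2/121 (v = 1/(-51 - 19/2) = 1/(-121/2) = -2/121 ≈ -0.016529)
((46 - v) + 153)**2 = ((46 - 1*(-2/121)) + 153)**2 = ((46 + 2/121) + 153)**2 = (5568/121 + 153)**2 = (24081/121)**2 = 579894561/14641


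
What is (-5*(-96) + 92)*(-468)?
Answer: -267696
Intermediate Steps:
(-5*(-96) + 92)*(-468) = (480 + 92)*(-468) = 572*(-468) = -267696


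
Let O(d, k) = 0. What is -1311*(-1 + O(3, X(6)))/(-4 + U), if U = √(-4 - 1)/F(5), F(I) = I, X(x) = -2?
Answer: -8740/27 - 437*I*√5/27 ≈ -323.7 - 36.191*I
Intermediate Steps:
U = I*√5/5 (U = √(-4 - 1)/5 = √(-5)*(⅕) = (I*√5)*(⅕) = I*√5/5 ≈ 0.44721*I)
-1311*(-1 + O(3, X(6)))/(-4 + U) = -1311*(-1 + 0)/(-4 + I*√5/5) = -(-1311)/(-4 + I*√5/5) = 1311/(-4 + I*√5/5)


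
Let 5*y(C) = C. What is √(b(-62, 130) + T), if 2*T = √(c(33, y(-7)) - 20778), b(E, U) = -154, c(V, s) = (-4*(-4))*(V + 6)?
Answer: √(-616 + 2*I*√20154)/2 ≈ 2.7903 + 12.719*I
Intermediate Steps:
y(C) = C/5
c(V, s) = 96 + 16*V (c(V, s) = 16*(6 + V) = 96 + 16*V)
T = I*√20154/2 (T = √((96 + 16*33) - 20778)/2 = √((96 + 528) - 20778)/2 = √(624 - 20778)/2 = √(-20154)/2 = (I*√20154)/2 = I*√20154/2 ≈ 70.982*I)
√(b(-62, 130) + T) = √(-154 + I*√20154/2)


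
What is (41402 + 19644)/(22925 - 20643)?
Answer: 30523/1141 ≈ 26.751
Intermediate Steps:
(41402 + 19644)/(22925 - 20643) = 61046/2282 = 61046*(1/2282) = 30523/1141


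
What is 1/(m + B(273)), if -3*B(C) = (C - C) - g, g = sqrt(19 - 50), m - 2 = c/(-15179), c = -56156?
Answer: 11818764054/74504513035 - 691206123*I*sqrt(31)/74504513035 ≈ 0.15863 - 0.051654*I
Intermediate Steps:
m = 86514/15179 (m = 2 - 56156/(-15179) = 2 - 56156*(-1/15179) = 2 + 56156/15179 = 86514/15179 ≈ 5.6996)
g = I*sqrt(31) (g = sqrt(-31) = I*sqrt(31) ≈ 5.5678*I)
B(C) = I*sqrt(31)/3 (B(C) = -((C - C) - I*sqrt(31))/3 = -(0 - I*sqrt(31))/3 = -(-1)*I*sqrt(31)/3 = I*sqrt(31)/3)
1/(m + B(273)) = 1/(86514/15179 + I*sqrt(31)/3)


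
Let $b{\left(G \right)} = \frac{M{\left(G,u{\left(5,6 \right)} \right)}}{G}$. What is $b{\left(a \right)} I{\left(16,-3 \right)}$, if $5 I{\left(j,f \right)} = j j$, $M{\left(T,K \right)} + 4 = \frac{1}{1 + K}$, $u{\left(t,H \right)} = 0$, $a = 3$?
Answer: $- \frac{256}{5} \approx -51.2$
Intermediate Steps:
$M{\left(T,K \right)} = -4 + \frac{1}{1 + K}$
$I{\left(j,f \right)} = \frac{j^{2}}{5}$ ($I{\left(j,f \right)} = \frac{j j}{5} = \frac{j^{2}}{5}$)
$b{\left(G \right)} = - \frac{3}{G}$ ($b{\left(G \right)} = \frac{\frac{1}{1 + 0} \left(-3 - 0\right)}{G} = \frac{1^{-1} \left(-3 + 0\right)}{G} = \frac{1 \left(-3\right)}{G} = - \frac{3}{G}$)
$b{\left(a \right)} I{\left(16,-3 \right)} = - \frac{3}{3} \frac{16^{2}}{5} = \left(-3\right) \frac{1}{3} \cdot \frac{1}{5} \cdot 256 = \left(-1\right) \frac{256}{5} = - \frac{256}{5}$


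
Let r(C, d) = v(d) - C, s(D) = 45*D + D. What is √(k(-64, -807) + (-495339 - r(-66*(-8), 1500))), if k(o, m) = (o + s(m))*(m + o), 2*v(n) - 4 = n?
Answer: √31893443 ≈ 5647.4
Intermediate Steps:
s(D) = 46*D
v(n) = 2 + n/2
r(C, d) = 2 + d/2 - C (r(C, d) = (2 + d/2) - C = 2 + d/2 - C)
k(o, m) = (m + o)*(o + 46*m) (k(o, m) = (o + 46*m)*(m + o) = (m + o)*(o + 46*m))
√(k(-64, -807) + (-495339 - r(-66*(-8), 1500))) = √(((-64)² + 46*(-807)² + 47*(-807)*(-64)) + (-495339 - (2 + (½)*1500 - (-66)*(-8)))) = √((4096 + 46*651249 + 2427456) + (-495339 - (2 + 750 - 1*528))) = √((4096 + 29957454 + 2427456) + (-495339 - (2 + 750 - 528))) = √(32389006 + (-495339 - 1*224)) = √(32389006 + (-495339 - 224)) = √(32389006 - 495563) = √31893443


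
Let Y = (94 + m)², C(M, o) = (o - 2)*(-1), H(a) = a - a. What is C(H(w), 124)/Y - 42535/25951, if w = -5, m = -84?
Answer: -3709761/1297550 ≈ -2.8591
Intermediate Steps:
H(a) = 0
C(M, o) = 2 - o (C(M, o) = (-2 + o)*(-1) = 2 - o)
Y = 100 (Y = (94 - 84)² = 10² = 100)
C(H(w), 124)/Y - 42535/25951 = (2 - 1*124)/100 - 42535/25951 = (2 - 124)*(1/100) - 42535*1/25951 = -122*1/100 - 42535/25951 = -61/50 - 42535/25951 = -3709761/1297550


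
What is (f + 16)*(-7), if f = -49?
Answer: 231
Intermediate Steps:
(f + 16)*(-7) = (-49 + 16)*(-7) = -33*(-7) = 231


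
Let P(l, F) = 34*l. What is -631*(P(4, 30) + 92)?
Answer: -143868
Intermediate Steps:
-631*(P(4, 30) + 92) = -631*(34*4 + 92) = -631*(136 + 92) = -631*228 = -143868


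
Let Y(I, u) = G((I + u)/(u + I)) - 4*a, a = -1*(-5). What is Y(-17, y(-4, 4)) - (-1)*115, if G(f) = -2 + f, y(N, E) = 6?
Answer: 94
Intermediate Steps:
a = 5
Y(I, u) = -21 (Y(I, u) = (-2 + (I + u)/(u + I)) - 4*5 = (-2 + (I + u)/(I + u)) - 20 = (-2 + 1) - 20 = -1 - 20 = -21)
Y(-17, y(-4, 4)) - (-1)*115 = -21 - (-1)*115 = -21 - 1*(-115) = -21 + 115 = 94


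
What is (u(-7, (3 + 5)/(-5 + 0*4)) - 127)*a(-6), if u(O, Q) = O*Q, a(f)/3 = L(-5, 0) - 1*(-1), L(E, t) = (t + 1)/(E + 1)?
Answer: -5211/20 ≈ -260.55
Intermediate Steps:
L(E, t) = (1 + t)/(1 + E)
a(f) = 9/4 (a(f) = 3*((1 + 0)/(1 - 5) - 1*(-1)) = 3*(1/(-4) + 1) = 3*(-¼*1 + 1) = 3*(-¼ + 1) = 3*(¾) = 9/4)
(u(-7, (3 + 5)/(-5 + 0*4)) - 127)*a(-6) = (-7*(3 + 5)/(-5 + 0*4) - 127)*(9/4) = (-56/(-5 + 0) - 127)*(9/4) = (-56/(-5) - 127)*(9/4) = (-56*(-1)/5 - 127)*(9/4) = (-7*(-8/5) - 127)*(9/4) = (56/5 - 127)*(9/4) = -579/5*9/4 = -5211/20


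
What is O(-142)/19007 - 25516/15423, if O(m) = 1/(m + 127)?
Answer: -808306067/488574935 ≈ -1.6544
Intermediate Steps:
O(m) = 1/(127 + m)
O(-142)/19007 - 25516/15423 = 1/((127 - 142)*19007) - 25516/15423 = (1/19007)/(-15) - 25516*1/15423 = -1/15*1/19007 - 25516/15423 = -1/285105 - 25516/15423 = -808306067/488574935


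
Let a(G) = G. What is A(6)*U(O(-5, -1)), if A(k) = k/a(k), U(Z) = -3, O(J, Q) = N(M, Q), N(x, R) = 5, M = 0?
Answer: -3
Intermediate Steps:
O(J, Q) = 5
A(k) = 1 (A(k) = k/k = 1)
A(6)*U(O(-5, -1)) = 1*(-3) = -3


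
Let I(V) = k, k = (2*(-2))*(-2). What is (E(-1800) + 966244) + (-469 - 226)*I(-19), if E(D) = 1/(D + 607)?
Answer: 1146096011/1193 ≈ 9.6068e+5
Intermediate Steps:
E(D) = 1/(607 + D)
k = 8 (k = -4*(-2) = 8)
I(V) = 8
(E(-1800) + 966244) + (-469 - 226)*I(-19) = (1/(607 - 1800) + 966244) + (-469 - 226)*8 = (1/(-1193) + 966244) - 695*8 = (-1/1193 + 966244) - 5560 = 1152729091/1193 - 5560 = 1146096011/1193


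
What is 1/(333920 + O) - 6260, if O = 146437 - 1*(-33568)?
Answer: -3217170499/513925 ≈ -6260.0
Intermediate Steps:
O = 180005 (O = 146437 + 33568 = 180005)
1/(333920 + O) - 6260 = 1/(333920 + 180005) - 6260 = 1/513925 - 6260 = -3217170499/513925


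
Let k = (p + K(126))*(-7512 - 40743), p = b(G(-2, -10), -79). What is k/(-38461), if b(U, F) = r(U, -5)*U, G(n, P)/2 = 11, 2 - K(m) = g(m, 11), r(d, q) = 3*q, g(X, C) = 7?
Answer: -16165425/38461 ≈ -420.31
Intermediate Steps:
K(m) = -5 (K(m) = 2 - 1*7 = 2 - 7 = -5)
G(n, P) = 22 (G(n, P) = 2*11 = 22)
b(U, F) = -15*U (b(U, F) = (3*(-5))*U = -15*U)
p = -330 (p = -15*22 = -330)
k = 16165425 (k = (-330 - 5)*(-7512 - 40743) = -335*(-48255) = 16165425)
k/(-38461) = 16165425/(-38461) = 16165425*(-1/38461) = -16165425/38461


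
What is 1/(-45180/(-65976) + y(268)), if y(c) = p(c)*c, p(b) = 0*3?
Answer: 5498/3765 ≈ 1.4603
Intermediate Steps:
p(b) = 0
y(c) = 0 (y(c) = 0*c = 0)
1/(-45180/(-65976) + y(268)) = 1/(-45180/(-65976) + 0) = 1/(-45180*(-1/65976) + 0) = 1/(3765/5498 + 0) = 1/(3765/5498) = 5498/3765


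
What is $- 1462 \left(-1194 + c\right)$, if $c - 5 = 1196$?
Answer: $-10234$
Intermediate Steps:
$c = 1201$ ($c = 5 + 1196 = 1201$)
$- 1462 \left(-1194 + c\right) = - 1462 \left(-1194 + 1201\right) = \left(-1462\right) 7 = -10234$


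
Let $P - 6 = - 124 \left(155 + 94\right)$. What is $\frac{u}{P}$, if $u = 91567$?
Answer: $- \frac{13081}{4410} \approx -2.9662$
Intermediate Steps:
$P = -30870$ ($P = 6 - 124 \left(155 + 94\right) = 6 - 30876 = -30870$)
$\frac{u}{P} = \frac{91567}{-30870} = 91567 \left(- \frac{1}{30870}\right) = - \frac{13081}{4410}$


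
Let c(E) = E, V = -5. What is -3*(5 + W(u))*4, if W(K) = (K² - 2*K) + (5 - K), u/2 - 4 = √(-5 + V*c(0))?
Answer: -360 - 312*I*√5 ≈ -360.0 - 697.65*I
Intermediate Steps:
u = 8 + 2*I*√5 (u = 8 + 2*√(-5 - 5*0) = 8 + 2*√(-5 + 0) = 8 + 2*√(-5) = 8 + 2*(I*√5) = 8 + 2*I*√5 ≈ 8.0 + 4.4721*I)
W(K) = 5 + K² - 3*K
-3*(5 + W(u))*4 = -3*(5 + (5 + (8 + 2*I*√5)² - 3*(8 + 2*I*√5)))*4 = -3*(5 + (5 + (8 + 2*I*√5)² + (-24 - 6*I*√5)))*4 = -3*(5 + (-19 + (8 + 2*I*√5)² - 6*I*√5))*4 = -3*(-14 + (8 + 2*I*√5)² - 6*I*√5)*4 = (42 - 3*(8 + 2*I*√5)² + 18*I*√5)*4 = 168 - 12*(8 + 2*I*√5)² + 72*I*√5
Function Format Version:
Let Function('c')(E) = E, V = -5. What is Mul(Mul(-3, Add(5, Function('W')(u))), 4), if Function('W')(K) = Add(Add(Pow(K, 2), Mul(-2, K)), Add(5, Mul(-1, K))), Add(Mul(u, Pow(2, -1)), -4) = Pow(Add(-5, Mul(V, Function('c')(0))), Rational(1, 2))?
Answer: Add(-360, Mul(-312, I, Pow(5, Rational(1, 2)))) ≈ Add(-360.00, Mul(-697.65, I))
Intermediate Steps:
u = Add(8, Mul(2, I, Pow(5, Rational(1, 2)))) (u = Add(8, Mul(2, Pow(Add(-5, Mul(-5, 0)), Rational(1, 2)))) = Add(8, Mul(2, Pow(Add(-5, 0), Rational(1, 2)))) = Add(8, Mul(2, Pow(-5, Rational(1, 2)))) = Add(8, Mul(2, Mul(I, Pow(5, Rational(1, 2))))) = Add(8, Mul(2, I, Pow(5, Rational(1, 2)))) ≈ Add(8.0000, Mul(4.4721, I)))
Function('W')(K) = Add(5, Pow(K, 2), Mul(-3, K))
Mul(Mul(-3, Add(5, Function('W')(u))), 4) = Mul(Mul(-3, Add(5, Add(5, Pow(Add(8, Mul(2, I, Pow(5, Rational(1, 2)))), 2), Mul(-3, Add(8, Mul(2, I, Pow(5, Rational(1, 2)))))))), 4) = Mul(Mul(-3, Add(5, Add(5, Pow(Add(8, Mul(2, I, Pow(5, Rational(1, 2)))), 2), Add(-24, Mul(-6, I, Pow(5, Rational(1, 2))))))), 4) = Mul(Mul(-3, Add(5, Add(-19, Pow(Add(8, Mul(2, I, Pow(5, Rational(1, 2)))), 2), Mul(-6, I, Pow(5, Rational(1, 2)))))), 4) = Mul(Mul(-3, Add(-14, Pow(Add(8, Mul(2, I, Pow(5, Rational(1, 2)))), 2), Mul(-6, I, Pow(5, Rational(1, 2))))), 4) = Mul(Add(42, Mul(-3, Pow(Add(8, Mul(2, I, Pow(5, Rational(1, 2)))), 2)), Mul(18, I, Pow(5, Rational(1, 2)))), 4) = Add(168, Mul(-12, Pow(Add(8, Mul(2, I, Pow(5, Rational(1, 2)))), 2)), Mul(72, I, Pow(5, Rational(1, 2))))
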